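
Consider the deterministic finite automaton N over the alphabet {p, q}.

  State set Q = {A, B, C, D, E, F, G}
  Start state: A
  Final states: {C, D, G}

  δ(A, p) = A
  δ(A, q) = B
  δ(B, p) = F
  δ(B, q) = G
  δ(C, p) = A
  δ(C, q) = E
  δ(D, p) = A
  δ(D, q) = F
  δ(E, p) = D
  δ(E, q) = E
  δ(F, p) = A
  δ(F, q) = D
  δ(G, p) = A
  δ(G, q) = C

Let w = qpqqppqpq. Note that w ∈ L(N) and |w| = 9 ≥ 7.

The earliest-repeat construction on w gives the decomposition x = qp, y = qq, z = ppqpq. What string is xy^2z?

qpqqqqppqpq

xy^2z = qp·qq·qq·ppqpq = qpqqqqppqpq.
Reading y = qq takes N from F back to F, so after x·y·y the machine is still in F, and z then leads to the accepting state D. Hence qpqqqqppqpq ∈ L(N).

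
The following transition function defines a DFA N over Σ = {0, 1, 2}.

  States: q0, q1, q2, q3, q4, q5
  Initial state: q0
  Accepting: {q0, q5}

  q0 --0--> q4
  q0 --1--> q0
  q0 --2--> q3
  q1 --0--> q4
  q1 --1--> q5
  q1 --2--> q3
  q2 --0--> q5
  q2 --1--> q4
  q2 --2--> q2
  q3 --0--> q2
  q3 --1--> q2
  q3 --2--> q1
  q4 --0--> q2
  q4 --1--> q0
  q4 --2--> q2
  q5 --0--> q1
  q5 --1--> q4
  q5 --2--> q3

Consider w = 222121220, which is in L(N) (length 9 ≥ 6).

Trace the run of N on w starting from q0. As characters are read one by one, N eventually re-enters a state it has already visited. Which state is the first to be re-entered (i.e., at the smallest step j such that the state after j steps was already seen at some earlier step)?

q3

Run of N on w = 2 2 2 1 2 1 2 2 0:
  step 0: q0  (start)
  step 1: q3  (read 2: q0→q3)
  step 2: q1  (read 2: q3→q1)
  step 3: q3  (read 2: q1→q3)   ← first repeat (q3 seen earlier)
  step 4: q2  (read 1: q3→q2)
  step 5: q2  (read 2: q2→q2)
  step 6: q4  (read 1: q2→q4)
  step 7: q2  (read 2: q4→q2)
  step 8: q2  (read 2: q2→q2)
  step 9: q5  (read 0: q2→q5)

The earliest repeat is at step j = 3: N is in q3, which it already visited at step i = 1.
Since N has 6 states, any run of length ≥ 6 visits 6+1 states, so by pigeonhole some state repeats within the first 6 steps — that repeat gives the pumpable loop.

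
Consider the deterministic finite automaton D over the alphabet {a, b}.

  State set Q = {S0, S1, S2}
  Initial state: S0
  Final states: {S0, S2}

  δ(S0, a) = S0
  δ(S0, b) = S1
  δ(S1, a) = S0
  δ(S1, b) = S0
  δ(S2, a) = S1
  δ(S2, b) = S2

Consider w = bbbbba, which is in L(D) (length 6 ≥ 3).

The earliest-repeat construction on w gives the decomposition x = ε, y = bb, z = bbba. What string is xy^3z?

bbbbbbbbba

xy^3z = ε·bb·bb·bb·bbba = bbbbbbbbba.
Reading y = bb takes D from S0 back to S0, so after x·y·y·y the machine is still in S0, and z then leads to the accepting state S0. Hence bbbbbbbbba ∈ L(D).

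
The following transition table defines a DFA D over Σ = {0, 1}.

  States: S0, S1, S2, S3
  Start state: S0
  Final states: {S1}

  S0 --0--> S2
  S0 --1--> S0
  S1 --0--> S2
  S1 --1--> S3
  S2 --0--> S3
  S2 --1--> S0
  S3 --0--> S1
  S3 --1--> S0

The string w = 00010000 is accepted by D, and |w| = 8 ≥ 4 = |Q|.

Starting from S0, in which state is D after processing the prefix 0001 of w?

S3

Run of D on the first 4 characters of w = 0 0 0 1:
  step 0: S0  (start)
  step 1: S2  (read 0: S0→S2)
  step 2: S3  (read 0: S2→S3)
  step 3: S1  (read 0: S3→S1)
  step 4: S3  (read 1: S1→S3)

After reading 4 characters, D is in state S3.
(This kind of state-tracing is the core of the pumping-lemma construction: with 4 states, pigeonhole forces a repeat within the first 4 steps.)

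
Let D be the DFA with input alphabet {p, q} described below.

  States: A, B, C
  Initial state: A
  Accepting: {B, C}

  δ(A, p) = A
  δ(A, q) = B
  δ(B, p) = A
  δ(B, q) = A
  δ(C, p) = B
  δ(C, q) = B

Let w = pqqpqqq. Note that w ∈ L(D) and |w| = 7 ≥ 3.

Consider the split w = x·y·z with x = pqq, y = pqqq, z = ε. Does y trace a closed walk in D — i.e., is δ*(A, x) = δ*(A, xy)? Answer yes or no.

Run of D on the first 7 characters of w = p q q p q q q:
  step 0: A  (start)
  step 1: A  (read p: A→A)
  step 2: B  (read q: A→B)
  step 3: A  (read q: B→A)
  step 4: A  (read p: A→A)
  step 5: B  (read q: A→B)
  step 6: A  (read q: B→A)
  step 7: B  (read q: A→B)

After x (step 3): A. After xy (step 7): B.
They differ (A ≠ B), so y is not a cycle from the state after x; this split is not the one the pumping-lemma construction produces, and pumping y need not keep the string in L(D).

no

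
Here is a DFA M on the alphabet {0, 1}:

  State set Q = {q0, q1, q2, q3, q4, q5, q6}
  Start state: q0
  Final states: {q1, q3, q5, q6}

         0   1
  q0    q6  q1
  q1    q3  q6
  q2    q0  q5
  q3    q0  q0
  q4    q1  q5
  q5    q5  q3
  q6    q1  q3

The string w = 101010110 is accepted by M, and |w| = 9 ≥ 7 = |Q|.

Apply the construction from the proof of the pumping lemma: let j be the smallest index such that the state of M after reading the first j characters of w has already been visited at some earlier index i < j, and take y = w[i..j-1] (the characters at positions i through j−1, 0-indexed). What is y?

State sequence: q0 -1-> q1 -0-> q3 -1-> q0 -0-> q6 -1-> q3 -0-> q0 -1-> q1 -1-> q6 -0-> q1
First repeat at step 3: q0 was already visited.

So i = 0, j = 3, giving x = w[0:0] = ε, y = w[0:3] = 101, z = w[3:9] = 010110.
Check: |xy| = 3 ≤ 7 and |y| = 3 ≥ 1. Reading y takes M from q0 back to q0, so every xyⁱz is accepted.
The DFA has 7 states, so the proof of the pumping lemma guarantees a repeated state among the first 7+1 visited; the segment between the two visits is the pumpable y.

101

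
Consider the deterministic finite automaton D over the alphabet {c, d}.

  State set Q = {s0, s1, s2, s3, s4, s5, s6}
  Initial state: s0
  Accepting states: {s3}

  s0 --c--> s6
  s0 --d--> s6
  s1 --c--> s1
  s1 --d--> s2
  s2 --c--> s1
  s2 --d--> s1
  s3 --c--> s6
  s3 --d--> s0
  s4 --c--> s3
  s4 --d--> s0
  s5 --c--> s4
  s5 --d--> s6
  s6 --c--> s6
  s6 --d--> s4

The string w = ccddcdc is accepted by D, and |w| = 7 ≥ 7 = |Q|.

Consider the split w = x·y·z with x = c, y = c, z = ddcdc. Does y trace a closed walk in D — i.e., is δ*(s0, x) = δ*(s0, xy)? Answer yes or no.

Run of D on the first 2 characters of w = c c:
  step 0: s0  (start)
  step 1: s6  (read c: s0→s6)
  step 2: s6  (read c: s6→s6)

After x (step 1): s6. After xy (step 2): s6.
They match, so y = c drives D around a cycle from s6 back to itself; pumping y any number of times keeps D in s6 before reading z, and xyⁱz ∈ L(D) for every i ≥ 0.

yes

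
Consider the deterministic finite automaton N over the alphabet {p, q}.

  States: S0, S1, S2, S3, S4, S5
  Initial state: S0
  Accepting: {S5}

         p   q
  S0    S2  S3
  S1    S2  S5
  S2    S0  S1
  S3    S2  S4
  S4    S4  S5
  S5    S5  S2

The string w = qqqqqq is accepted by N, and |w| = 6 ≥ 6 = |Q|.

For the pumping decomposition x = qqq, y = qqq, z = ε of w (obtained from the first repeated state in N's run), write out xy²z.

xy^2z = qqq·qqq·qqq·ε = qqqqqqqqq.
Reading y = qqq takes N from S5 back to S5, so after x·y·y the machine is still in S5, and z then leads to the accepting state S5. Hence qqqqqqqqq ∈ L(N).

qqqqqqqqq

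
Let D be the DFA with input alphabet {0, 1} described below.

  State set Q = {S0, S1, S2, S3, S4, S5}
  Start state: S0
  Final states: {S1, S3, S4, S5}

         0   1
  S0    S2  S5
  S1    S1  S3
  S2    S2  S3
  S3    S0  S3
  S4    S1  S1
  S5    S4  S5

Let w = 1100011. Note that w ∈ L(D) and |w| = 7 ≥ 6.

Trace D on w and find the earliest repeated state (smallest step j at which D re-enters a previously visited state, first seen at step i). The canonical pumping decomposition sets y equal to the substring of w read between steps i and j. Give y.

Run of D on w = 1 1 0 0 0 1 1:
  step 0: S0  (start)
  step 1: S5  (read 1: S0→S5)
  step 2: S5  (read 1: S5→S5)   ← first repeat (S5 seen earlier)
  step 3: S4  (read 0: S5→S4)
  step 4: S1  (read 0: S4→S1)
  step 5: S1  (read 0: S1→S1)
  step 6: S3  (read 1: S1→S3)
  step 7: S3  (read 1: S3→S3)

So i = 1, j = 2, giving x = w[0:1] = 1, y = w[1:2] = 1, z = w[2:7] = 00011.
Check: |xy| = 2 ≤ 6 and |y| = 1 ≥ 1. Reading y takes D from S5 back to S5, so every xyⁱz is accepted.
With |Q| = 6, pigeonhole forces a state repeat no later than step 6; the substring read between the first and second visits to that state can be pumped.

1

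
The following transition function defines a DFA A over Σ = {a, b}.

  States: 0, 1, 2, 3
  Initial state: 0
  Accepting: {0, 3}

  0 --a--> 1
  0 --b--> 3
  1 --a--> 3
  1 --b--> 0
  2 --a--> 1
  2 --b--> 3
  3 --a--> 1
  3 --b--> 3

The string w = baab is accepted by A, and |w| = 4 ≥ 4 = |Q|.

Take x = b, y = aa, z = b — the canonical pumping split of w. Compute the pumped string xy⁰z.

xy⁰z = xz = b·b = bb.
Reading y = aa takes A from 3 back to 3, so after x the machine is still in 3, and z then leads to the accepting state 3. Hence bb ∈ L(A).

bb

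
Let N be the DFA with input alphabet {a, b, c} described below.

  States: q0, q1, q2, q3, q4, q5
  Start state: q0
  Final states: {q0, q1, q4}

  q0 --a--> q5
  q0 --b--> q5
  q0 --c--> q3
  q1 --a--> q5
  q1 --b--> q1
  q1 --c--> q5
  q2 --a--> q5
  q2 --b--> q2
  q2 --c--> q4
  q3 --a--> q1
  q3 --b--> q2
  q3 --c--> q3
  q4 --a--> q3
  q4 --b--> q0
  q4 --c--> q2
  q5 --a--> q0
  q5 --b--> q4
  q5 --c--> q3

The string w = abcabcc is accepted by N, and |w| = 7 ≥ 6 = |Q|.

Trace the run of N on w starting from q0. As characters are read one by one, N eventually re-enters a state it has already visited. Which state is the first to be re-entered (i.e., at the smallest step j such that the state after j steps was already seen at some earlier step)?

q5

State sequence: q0 -a-> q5 -b-> q4 -c-> q2 -a-> q5 -b-> q4 -c-> q2 -c-> q4
First repeat at step 4: q5 was already visited.

The earliest repeat is at step j = 4: N is in q5, which it already visited at step i = 1.
With |Q| = 6, pigeonhole forces a state repeat no later than step 6; the substring read between the first and second visits to that state can be pumped.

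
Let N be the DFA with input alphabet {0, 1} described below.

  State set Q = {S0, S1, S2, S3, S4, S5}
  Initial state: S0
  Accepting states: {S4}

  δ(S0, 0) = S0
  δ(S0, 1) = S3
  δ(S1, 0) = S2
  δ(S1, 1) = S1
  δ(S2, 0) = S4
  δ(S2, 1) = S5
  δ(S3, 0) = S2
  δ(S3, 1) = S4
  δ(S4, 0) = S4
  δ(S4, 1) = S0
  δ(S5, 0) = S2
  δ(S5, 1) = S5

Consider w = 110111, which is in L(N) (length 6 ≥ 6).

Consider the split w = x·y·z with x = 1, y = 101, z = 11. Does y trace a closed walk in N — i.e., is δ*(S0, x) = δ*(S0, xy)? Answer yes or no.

Run of N on the first 4 characters of w = 1 1 0 1:
  step 0: S0  (start)
  step 1: S3  (read 1: S0→S3)
  step 2: S4  (read 1: S3→S4)
  step 3: S4  (read 0: S4→S4)
  step 4: S0  (read 1: S4→S0)

After x (step 1): S3. After xy (step 4): S0.
They differ (S3 ≠ S0), so y is not a cycle from the state after x; this split is not the one the pumping-lemma construction produces, and pumping y need not keep the string in L(N).

no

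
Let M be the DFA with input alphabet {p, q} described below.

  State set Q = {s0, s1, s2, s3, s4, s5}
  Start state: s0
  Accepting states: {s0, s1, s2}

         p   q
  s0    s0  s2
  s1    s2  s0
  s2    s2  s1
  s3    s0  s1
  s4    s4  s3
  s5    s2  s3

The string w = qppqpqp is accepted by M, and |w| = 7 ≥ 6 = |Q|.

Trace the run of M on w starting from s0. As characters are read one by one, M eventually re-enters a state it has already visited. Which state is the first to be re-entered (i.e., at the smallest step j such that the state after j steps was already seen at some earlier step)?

s2

Run of M on w = q p p q p q p:
  step 0: s0  (start)
  step 1: s2  (read q: s0→s2)
  step 2: s2  (read p: s2→s2)   ← first repeat (s2 seen earlier)
  step 3: s2  (read p: s2→s2)
  step 4: s1  (read q: s2→s1)
  step 5: s2  (read p: s1→s2)
  step 6: s1  (read q: s2→s1)
  step 7: s2  (read p: s1→s2)

The earliest repeat is at step j = 2: M is in s2, which it already visited at step i = 1.
With |Q| = 6, pigeonhole forces a state repeat no later than step 6; the substring read between the first and second visits to that state can be pumped.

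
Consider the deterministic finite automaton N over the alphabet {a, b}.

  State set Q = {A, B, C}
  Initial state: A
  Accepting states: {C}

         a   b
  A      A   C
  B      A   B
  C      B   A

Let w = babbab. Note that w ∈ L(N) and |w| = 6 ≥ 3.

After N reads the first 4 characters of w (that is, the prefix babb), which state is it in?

B

State sequence: A -b-> C -a-> B -b-> B -b-> B

After reading 4 characters, N is in state B.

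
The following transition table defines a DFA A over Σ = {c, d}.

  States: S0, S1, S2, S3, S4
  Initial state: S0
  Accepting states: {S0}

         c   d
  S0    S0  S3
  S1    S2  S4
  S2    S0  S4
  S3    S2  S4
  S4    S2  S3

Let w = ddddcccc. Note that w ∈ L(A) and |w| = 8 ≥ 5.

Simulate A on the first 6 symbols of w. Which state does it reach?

S0

Run of A on the first 6 characters of w = d d d d c c:
  step 0: S0  (start)
  step 1: S3  (read d: S0→S3)
  step 2: S4  (read d: S3→S4)
  step 3: S3  (read d: S4→S3)
  step 4: S4  (read d: S3→S4)
  step 5: S2  (read c: S4→S2)
  step 6: S0  (read c: S2→S0)

After reading 6 characters, A is in state S0.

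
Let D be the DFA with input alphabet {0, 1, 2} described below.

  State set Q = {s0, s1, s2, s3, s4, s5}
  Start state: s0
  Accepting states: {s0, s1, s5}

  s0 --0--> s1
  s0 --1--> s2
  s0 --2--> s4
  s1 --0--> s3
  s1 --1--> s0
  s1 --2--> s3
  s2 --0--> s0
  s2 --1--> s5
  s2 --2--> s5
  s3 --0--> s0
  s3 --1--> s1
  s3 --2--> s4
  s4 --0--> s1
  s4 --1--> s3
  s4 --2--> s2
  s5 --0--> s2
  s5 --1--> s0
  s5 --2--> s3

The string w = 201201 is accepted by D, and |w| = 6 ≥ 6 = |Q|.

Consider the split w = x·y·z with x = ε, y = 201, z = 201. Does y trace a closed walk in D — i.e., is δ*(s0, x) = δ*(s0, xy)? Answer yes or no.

State sequence: s0 -2-> s4 -0-> s1 -1-> s0

After x (step 0): s0. After xy (step 3): s0.
They match, so y = 201 drives D around a cycle from s0 back to itself; pumping y any number of times keeps D in s0 before reading z, and xyⁱz ∈ L(D) for every i ≥ 0.

yes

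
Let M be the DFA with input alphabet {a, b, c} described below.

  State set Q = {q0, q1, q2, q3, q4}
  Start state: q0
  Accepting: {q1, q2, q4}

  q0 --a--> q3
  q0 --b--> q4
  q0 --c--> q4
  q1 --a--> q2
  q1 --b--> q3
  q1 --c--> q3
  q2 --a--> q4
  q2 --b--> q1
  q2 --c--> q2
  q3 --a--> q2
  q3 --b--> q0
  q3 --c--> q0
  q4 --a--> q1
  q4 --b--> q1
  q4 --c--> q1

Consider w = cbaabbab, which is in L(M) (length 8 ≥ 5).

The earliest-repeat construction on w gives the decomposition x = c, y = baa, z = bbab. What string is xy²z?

cbaabaabbab

xy^2z = c·baa·baa·bbab = cbaabaabbab.
Reading y = baa takes M from q4 back to q4, so after x·y·y the machine is still in q4, and z then leads to the accepting state q1. Hence cbaabaabbab ∈ L(M).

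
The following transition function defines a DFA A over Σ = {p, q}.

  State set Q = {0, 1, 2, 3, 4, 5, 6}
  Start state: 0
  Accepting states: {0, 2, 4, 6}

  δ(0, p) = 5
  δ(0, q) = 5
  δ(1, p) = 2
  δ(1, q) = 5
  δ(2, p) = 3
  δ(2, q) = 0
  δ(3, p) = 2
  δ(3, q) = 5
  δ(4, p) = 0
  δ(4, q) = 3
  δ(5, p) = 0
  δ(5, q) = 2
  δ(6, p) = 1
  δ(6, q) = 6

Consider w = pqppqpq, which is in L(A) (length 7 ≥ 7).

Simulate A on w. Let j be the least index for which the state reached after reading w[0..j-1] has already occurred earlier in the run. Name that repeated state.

2

Run of A on w = p q p p q p q:
  step 0: 0  (start)
  step 1: 5  (read p: 0→5)
  step 2: 2  (read q: 5→2)
  step 3: 3  (read p: 2→3)
  step 4: 2  (read p: 3→2)   ← first repeat (2 seen earlier)
  step 5: 0  (read q: 2→0)
  step 6: 5  (read p: 0→5)
  step 7: 2  (read q: 5→2)

The earliest repeat is at step j = 4: A is in 2, which it already visited at step i = 2.
Pumping length from the standard proof: p = 7 (the number of states). The repeated state found above gives |xy| = j ≤ 7 and |y| = j − i ≥ 1.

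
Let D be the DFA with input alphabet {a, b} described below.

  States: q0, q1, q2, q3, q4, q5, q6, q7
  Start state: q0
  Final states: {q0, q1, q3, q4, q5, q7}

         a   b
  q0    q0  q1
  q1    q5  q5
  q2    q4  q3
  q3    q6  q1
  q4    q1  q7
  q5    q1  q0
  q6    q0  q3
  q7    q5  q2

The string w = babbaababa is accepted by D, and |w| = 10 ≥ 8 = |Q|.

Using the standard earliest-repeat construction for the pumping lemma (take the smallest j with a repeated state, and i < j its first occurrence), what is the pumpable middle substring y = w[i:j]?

bab

Run of D on w = b a b b a a b a b a:
  step 0: q0  (start)
  step 1: q1  (read b: q0→q1)
  step 2: q5  (read a: q1→q5)
  step 3: q0  (read b: q5→q0)   ← first repeat (q0 seen earlier)
  step 4: q1  (read b: q0→q1)
  step 5: q5  (read a: q1→q5)
  step 6: q1  (read a: q5→q1)
  step 7: q5  (read b: q1→q5)
  step 8: q1  (read a: q5→q1)
  step 9: q5  (read b: q1→q5)
  step 10: q1  (read a: q5→q1)

So i = 0, j = 3, giving x = w[0:0] = ε, y = w[0:3] = bab, z = w[3:10] = baababa.
Check: |xy| = 3 ≤ 8 and |y| = 3 ≥ 1. Reading y takes D from q0 back to q0, so every xyⁱz is accepted.
The DFA has 8 states, so the proof of the pumping lemma guarantees a repeated state among the first 8+1 visited; the segment between the two visits is the pumpable y.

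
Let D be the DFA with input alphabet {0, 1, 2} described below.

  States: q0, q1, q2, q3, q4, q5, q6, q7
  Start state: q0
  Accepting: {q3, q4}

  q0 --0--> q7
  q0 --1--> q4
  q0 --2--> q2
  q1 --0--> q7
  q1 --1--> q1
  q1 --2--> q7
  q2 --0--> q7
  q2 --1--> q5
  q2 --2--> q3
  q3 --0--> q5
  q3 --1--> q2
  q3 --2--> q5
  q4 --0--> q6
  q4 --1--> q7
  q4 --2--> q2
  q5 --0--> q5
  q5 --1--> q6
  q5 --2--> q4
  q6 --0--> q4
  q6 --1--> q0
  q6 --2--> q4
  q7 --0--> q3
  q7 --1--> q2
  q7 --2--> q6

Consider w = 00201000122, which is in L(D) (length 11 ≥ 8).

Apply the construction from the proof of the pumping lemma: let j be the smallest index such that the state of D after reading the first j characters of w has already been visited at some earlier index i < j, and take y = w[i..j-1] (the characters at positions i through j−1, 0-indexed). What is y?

Run of D on w = 0 0 2 0 1 0 0 0 1 2 2:
  step 0: q0  (start)
  step 1: q7  (read 0: q0→q7)
  step 2: q3  (read 0: q7→q3)
  step 3: q5  (read 2: q3→q5)
  step 4: q5  (read 0: q5→q5)   ← first repeat (q5 seen earlier)
  step 5: q6  (read 1: q5→q6)
  step 6: q4  (read 0: q6→q4)
  step 7: q6  (read 0: q4→q6)
  step 8: q4  (read 0: q6→q4)
  step 9: q7  (read 1: q4→q7)
  step 10: q6  (read 2: q7→q6)
  step 11: q4  (read 2: q6→q4)

So i = 3, j = 4, giving x = w[0:3] = 002, y = w[3:4] = 0, z = w[4:11] = 1000122.
Check: |xy| = 4 ≤ 8 and |y| = 1 ≥ 1. Reading y takes D from q5 back to q5, so every xyⁱz is accepted.
The DFA has 8 states, so the proof of the pumping lemma guarantees a repeated state among the first 8+1 visited; the segment between the two visits is the pumpable y.

0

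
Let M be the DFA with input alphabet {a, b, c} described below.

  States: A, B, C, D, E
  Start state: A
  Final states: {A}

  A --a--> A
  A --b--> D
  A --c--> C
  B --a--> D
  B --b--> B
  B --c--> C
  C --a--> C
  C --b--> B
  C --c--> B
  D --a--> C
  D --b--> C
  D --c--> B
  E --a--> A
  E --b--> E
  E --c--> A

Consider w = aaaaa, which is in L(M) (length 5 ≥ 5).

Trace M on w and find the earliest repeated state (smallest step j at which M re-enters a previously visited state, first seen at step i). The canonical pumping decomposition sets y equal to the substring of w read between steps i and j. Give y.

a

Run of M on w = a a a a a:
  step 0: A  (start)
  step 1: A  (read a: A→A)   ← first repeat (A seen earlier)
  step 2: A  (read a: A→A)
  step 3: A  (read a: A→A)
  step 4: A  (read a: A→A)
  step 5: A  (read a: A→A)

So i = 0, j = 1, giving x = w[0:0] = ε, y = w[0:1] = a, z = w[1:5] = aaaa.
Check: |xy| = 1 ≤ 5 and |y| = 1 ≥ 1. Reading y takes M from A back to A, so every xyⁱz is accepted.
The DFA has 5 states, so the proof of the pumping lemma guarantees a repeated state among the first 5+1 visited; the segment between the two visits is the pumpable y.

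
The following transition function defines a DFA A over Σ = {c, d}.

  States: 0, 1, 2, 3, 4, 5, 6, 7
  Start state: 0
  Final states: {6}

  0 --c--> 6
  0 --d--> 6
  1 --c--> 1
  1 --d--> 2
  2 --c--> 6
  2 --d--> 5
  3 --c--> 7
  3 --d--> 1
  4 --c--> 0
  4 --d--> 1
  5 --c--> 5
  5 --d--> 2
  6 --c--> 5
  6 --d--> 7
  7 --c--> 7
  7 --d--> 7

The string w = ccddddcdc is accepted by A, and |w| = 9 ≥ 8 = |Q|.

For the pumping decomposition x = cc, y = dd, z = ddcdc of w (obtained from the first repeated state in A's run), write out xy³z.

xy^3z = cc·dd·dd·dd·ddcdc = ccddddddddcdc.
Reading y = dd takes A from 5 back to 5, so after x·y·y·y the machine is still in 5, and z then leads to the accepting state 6. Hence ccddddddddcdc ∈ L(A).

ccddddddddcdc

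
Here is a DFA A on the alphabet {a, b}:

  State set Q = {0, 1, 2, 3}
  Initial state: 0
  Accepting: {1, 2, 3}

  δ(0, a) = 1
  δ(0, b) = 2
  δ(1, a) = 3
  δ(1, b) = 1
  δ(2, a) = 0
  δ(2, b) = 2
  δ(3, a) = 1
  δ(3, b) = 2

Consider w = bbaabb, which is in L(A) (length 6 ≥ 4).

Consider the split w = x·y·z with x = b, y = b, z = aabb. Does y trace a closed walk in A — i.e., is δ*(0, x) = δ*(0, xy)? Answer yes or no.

yes

State sequence: 0 -b-> 2 -b-> 2

After x (step 1): 2. After xy (step 2): 2.
They match, so y = b drives A around a cycle from 2 back to itself; pumping y any number of times keeps A in 2 before reading z, and xyⁱz ∈ L(A) for every i ≥ 0.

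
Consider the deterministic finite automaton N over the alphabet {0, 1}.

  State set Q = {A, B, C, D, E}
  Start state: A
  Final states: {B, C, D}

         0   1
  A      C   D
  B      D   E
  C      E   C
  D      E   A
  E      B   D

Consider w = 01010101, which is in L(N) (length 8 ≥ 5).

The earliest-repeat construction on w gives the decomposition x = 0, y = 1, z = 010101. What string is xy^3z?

xy^3z = 0·1·1·1·010101 = 0111010101.
Reading y = 1 takes N from C back to C, so after x·y·y·y the machine is still in C, and z then leads to the accepting state D. Hence 0111010101 ∈ L(N).

0111010101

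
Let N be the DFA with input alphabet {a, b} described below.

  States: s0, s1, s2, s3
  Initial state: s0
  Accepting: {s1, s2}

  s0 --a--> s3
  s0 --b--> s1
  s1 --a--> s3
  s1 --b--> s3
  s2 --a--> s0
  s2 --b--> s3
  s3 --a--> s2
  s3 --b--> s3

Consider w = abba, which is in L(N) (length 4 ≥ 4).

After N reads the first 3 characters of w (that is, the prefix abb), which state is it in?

s3

Run of N on the first 3 characters of w = a b b:
  step 0: s0  (start)
  step 1: s3  (read a: s0→s3)
  step 2: s3  (read b: s3→s3)
  step 3: s3  (read b: s3→s3)

After reading 3 characters, N is in state s3.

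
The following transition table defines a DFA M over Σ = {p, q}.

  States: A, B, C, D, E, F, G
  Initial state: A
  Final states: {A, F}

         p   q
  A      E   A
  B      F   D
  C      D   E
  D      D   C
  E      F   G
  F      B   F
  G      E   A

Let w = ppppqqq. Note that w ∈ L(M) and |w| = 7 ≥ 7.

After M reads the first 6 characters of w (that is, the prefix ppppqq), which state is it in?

State sequence: A -p-> E -p-> F -p-> B -p-> F -q-> F -q-> F

After reading 6 characters, M is in state F.

F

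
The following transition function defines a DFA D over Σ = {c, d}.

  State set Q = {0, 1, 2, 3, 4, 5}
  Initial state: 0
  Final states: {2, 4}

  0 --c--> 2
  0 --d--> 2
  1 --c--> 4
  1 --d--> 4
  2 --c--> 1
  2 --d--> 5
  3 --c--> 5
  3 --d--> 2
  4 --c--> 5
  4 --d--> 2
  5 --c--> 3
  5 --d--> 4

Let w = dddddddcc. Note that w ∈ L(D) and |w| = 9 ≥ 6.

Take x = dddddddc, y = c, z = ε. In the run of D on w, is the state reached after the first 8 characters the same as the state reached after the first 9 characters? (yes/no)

no

Run of D on the first 9 characters of w = d d d d d d d c c:
  step 0: 0  (start)
  step 1: 2  (read d: 0→2)
  step 2: 5  (read d: 2→5)
  step 3: 4  (read d: 5→4)
  step 4: 2  (read d: 4→2)
  step 5: 5  (read d: 2→5)
  step 6: 4  (read d: 5→4)
  step 7: 2  (read d: 4→2)
  step 8: 1  (read c: 2→1)
  step 9: 4  (read c: 1→4)

After x (step 8): 1. After xy (step 9): 4.
They differ (1 ≠ 4), so y is not a cycle from the state after x; this split is not the one the pumping-lemma construction produces, and pumping y need not keep the string in L(D).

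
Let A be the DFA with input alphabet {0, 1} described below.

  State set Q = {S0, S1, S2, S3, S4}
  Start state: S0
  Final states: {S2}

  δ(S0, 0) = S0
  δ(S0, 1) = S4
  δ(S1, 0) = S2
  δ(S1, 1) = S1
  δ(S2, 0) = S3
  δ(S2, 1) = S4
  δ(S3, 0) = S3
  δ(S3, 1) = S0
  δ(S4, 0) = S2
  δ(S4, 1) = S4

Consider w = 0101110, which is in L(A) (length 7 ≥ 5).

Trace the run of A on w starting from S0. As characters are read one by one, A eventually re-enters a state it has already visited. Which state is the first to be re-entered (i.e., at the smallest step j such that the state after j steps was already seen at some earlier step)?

State sequence: S0 -0-> S0 -1-> S4 -0-> S2 -1-> S4 -1-> S4 -1-> S4 -0-> S2
First repeat at step 1: S0 was already visited.

The earliest repeat is at step j = 1: A is in S0, which it already visited at step i = 0.
Since A has 5 states, any run of length ≥ 5 visits 5+1 states, so by pigeonhole some state repeats within the first 5 steps — that repeat gives the pumpable loop.

S0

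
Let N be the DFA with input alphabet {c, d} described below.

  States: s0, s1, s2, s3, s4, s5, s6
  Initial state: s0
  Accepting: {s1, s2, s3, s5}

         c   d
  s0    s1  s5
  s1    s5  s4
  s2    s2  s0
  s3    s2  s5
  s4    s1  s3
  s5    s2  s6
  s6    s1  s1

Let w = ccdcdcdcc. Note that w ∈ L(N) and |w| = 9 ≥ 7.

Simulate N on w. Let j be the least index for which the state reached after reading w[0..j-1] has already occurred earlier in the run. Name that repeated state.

Run of N on w = c c d c d c d c c:
  step 0: s0  (start)
  step 1: s1  (read c: s0→s1)
  step 2: s5  (read c: s1→s5)
  step 3: s6  (read d: s5→s6)
  step 4: s1  (read c: s6→s1)   ← first repeat (s1 seen earlier)
  step 5: s4  (read d: s1→s4)
  step 6: s1  (read c: s4→s1)
  step 7: s4  (read d: s1→s4)
  step 8: s1  (read c: s4→s1)
  step 9: s5  (read c: s1→s5)

The earliest repeat is at step j = 4: N is in s1, which it already visited at step i = 1.

s1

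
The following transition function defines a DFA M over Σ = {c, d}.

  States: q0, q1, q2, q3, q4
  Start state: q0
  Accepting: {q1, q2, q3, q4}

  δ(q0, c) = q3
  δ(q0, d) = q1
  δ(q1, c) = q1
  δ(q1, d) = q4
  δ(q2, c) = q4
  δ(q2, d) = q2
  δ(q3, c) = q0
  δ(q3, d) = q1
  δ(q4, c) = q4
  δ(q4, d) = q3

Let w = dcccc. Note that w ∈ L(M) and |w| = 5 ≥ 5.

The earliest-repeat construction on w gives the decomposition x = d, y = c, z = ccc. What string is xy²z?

dccccc

xy^2z = d·c·c·ccc = dccccc.
Reading y = c takes M from q1 back to q1, so after x·y·y the machine is still in q1, and z then leads to the accepting state q1. Hence dccccc ∈ L(M).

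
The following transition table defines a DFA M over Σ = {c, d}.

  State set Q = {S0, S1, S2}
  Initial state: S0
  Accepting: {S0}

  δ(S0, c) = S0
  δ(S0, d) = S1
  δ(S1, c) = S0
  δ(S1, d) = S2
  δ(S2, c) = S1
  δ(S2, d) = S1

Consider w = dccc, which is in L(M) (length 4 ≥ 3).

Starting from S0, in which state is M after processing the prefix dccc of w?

Run of M on the first 4 characters of w = d c c c:
  step 0: S0  (start)
  step 1: S1  (read d: S0→S1)
  step 2: S0  (read c: S1→S0)
  step 3: S0  (read c: S0→S0)
  step 4: S0  (read c: S0→S0)

After reading 4 characters, M is in state S0.

S0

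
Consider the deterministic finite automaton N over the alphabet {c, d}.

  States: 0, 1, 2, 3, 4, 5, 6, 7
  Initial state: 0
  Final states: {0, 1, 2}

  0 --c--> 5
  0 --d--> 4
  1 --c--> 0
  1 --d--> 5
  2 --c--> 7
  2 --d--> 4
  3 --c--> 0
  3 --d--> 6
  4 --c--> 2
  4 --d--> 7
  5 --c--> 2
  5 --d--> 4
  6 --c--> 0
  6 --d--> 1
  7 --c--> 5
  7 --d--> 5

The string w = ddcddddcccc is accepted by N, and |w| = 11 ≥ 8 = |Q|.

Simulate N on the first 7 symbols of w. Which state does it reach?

4

State sequence: 0 -d-> 4 -d-> 7 -c-> 5 -d-> 4 -d-> 7 -d-> 5 -d-> 4

After reading 7 characters, N is in state 4.
(This kind of state-tracing is the core of the pumping-lemma construction: with 8 states, pigeonhole forces a repeat within the first 8 steps.)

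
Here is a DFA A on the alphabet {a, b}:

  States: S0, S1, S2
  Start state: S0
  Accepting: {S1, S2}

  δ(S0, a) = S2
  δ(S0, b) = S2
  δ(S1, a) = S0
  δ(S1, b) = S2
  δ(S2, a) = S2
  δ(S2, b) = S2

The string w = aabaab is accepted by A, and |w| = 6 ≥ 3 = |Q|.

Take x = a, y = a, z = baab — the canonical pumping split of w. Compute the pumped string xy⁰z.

abaab

xy⁰z = xz = a·baab = abaab.
Reading y = a takes A from S2 back to S2, so after x the machine is still in S2, and z then leads to the accepting state S2. Hence abaab ∈ L(A).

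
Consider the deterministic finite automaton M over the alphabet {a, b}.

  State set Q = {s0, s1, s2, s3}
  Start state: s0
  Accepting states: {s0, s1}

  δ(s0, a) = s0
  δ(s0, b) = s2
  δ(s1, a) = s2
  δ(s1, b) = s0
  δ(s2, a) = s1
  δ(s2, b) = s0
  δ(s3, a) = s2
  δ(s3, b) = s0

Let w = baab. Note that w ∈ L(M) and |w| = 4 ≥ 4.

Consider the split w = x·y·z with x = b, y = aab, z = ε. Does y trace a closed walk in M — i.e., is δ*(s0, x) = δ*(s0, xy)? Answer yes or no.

no

Run of M on the first 4 characters of w = b a a b:
  step 0: s0  (start)
  step 1: s2  (read b: s0→s2)
  step 2: s1  (read a: s2→s1)
  step 3: s2  (read a: s1→s2)
  step 4: s0  (read b: s2→s0)

After x (step 1): s2. After xy (step 4): s0.
They differ (s2 ≠ s0), so y is not a cycle from the state after x; this split is not the one the pumping-lemma construction produces, and pumping y need not keep the string in L(M).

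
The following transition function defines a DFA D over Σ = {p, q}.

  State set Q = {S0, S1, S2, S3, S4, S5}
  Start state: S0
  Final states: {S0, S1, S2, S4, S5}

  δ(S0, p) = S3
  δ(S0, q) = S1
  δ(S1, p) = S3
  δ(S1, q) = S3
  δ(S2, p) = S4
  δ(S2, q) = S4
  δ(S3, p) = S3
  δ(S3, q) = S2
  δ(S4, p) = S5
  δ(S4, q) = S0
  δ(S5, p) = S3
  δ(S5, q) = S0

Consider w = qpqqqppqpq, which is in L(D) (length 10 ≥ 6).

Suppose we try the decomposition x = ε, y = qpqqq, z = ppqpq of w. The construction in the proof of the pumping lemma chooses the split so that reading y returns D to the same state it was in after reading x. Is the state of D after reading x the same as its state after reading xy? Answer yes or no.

Run of D on the first 5 characters of w = q p q q q:
  step 0: S0  (start)
  step 1: S1  (read q: S0→S1)
  step 2: S3  (read p: S1→S3)
  step 3: S2  (read q: S3→S2)
  step 4: S4  (read q: S2→S4)
  step 5: S0  (read q: S4→S0)

After x (step 0): S0. After xy (step 5): S0.
They match, so y = qpqqq drives D around a cycle from S0 back to itself; pumping y any number of times keeps D in S0 before reading z, and xyⁱz ∈ L(D) for every i ≥ 0.

yes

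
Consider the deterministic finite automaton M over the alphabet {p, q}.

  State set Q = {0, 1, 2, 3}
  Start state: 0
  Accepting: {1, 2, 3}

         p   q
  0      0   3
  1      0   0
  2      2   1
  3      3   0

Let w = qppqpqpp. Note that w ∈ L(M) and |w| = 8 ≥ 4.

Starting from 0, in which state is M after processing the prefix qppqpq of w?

3

Run of M on the first 6 characters of w = q p p q p q:
  step 0: 0  (start)
  step 1: 3  (read q: 0→3)
  step 2: 3  (read p: 3→3)
  step 3: 3  (read p: 3→3)
  step 4: 0  (read q: 3→0)
  step 5: 0  (read p: 0→0)
  step 6: 3  (read q: 0→3)

After reading 6 characters, M is in state 3.
(This kind of state-tracing is the core of the pumping-lemma construction: with 4 states, pigeonhole forces a repeat within the first 4 steps.)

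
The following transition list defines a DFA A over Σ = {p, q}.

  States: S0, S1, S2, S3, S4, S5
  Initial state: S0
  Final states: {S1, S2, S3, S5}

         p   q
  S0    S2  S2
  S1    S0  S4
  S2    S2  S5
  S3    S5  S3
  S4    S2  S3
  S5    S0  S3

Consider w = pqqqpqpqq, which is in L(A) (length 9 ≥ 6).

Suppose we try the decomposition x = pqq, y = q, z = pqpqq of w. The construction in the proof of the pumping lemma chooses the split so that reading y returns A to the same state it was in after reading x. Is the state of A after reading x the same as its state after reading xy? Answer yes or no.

yes

State sequence: S0 -p-> S2 -q-> S5 -q-> S3 -q-> S3

After x (step 3): S3. After xy (step 4): S3.
They match, so y = q drives A around a cycle from S3 back to itself; pumping y any number of times keeps A in S3 before reading z, and xyⁱz ∈ L(A) for every i ≥ 0.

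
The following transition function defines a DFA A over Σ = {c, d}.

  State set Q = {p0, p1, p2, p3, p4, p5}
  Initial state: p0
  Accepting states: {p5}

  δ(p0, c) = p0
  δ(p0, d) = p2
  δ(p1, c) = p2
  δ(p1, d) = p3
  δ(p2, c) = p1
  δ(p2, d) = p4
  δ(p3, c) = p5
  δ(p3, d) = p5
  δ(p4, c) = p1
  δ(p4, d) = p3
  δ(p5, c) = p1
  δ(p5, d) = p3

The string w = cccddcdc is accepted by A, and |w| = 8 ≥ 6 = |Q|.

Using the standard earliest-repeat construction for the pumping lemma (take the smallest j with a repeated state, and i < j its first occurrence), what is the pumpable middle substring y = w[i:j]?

State sequence: p0 -c-> p0 -c-> p0 -c-> p0 -d-> p2 -d-> p4 -c-> p1 -d-> p3 -c-> p5
First repeat at step 1: p0 was already visited.

So i = 0, j = 1, giving x = w[0:0] = ε, y = w[0:1] = c, z = w[1:8] = ccddcdc.
Check: |xy| = 1 ≤ 6 and |y| = 1 ≥ 1. Reading y takes A from p0 back to p0, so every xyⁱz is accepted.
With |Q| = 6, pigeonhole forces a state repeat no later than step 6; the substring read between the first and second visits to that state can be pumped.

c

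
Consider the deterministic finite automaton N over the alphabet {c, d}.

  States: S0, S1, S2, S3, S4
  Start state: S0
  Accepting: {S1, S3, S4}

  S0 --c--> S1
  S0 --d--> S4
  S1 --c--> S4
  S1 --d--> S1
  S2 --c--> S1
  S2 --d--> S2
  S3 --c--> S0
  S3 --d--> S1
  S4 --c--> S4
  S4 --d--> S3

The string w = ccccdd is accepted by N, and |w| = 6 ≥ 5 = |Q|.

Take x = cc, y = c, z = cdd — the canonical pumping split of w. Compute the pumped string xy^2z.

cccccdd

xy^2z = cc·c·c·cdd = cccccdd.
Reading y = c takes N from S4 back to S4, so after x·y·y the machine is still in S4, and z then leads to the accepting state S1. Hence cccccdd ∈ L(N).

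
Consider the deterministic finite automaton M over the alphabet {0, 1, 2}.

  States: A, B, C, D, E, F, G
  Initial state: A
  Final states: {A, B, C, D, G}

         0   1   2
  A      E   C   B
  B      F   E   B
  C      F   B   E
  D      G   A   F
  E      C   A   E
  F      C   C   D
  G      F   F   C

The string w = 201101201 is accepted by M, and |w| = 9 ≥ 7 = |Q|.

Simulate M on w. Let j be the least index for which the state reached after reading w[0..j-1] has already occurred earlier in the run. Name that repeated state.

State sequence: A -2-> B -0-> F -1-> C -1-> B -0-> F -1-> C -2-> E -0-> C -1-> B
First repeat at step 4: B was already visited.

The earliest repeat is at step j = 4: M is in B, which it already visited at step i = 1.
With |Q| = 7, pigeonhole forces a state repeat no later than step 7; the substring read between the first and second visits to that state can be pumped.

B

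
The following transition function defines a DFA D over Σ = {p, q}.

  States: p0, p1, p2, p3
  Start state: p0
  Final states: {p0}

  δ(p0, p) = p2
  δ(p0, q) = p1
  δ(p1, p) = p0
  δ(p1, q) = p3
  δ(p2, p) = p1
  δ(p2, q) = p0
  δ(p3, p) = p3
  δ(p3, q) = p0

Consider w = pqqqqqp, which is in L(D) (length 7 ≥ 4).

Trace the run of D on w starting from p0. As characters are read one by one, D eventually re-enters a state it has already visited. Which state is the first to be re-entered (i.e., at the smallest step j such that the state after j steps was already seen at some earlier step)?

State sequence: p0 -p-> p2 -q-> p0 -q-> p1 -q-> p3 -q-> p0 -q-> p1 -p-> p0
First repeat at step 2: p0 was already visited.

The earliest repeat is at step j = 2: D is in p0, which it already visited at step i = 0.
Since D has 4 states, any run of length ≥ 4 visits 4+1 states, so by pigeonhole some state repeats within the first 4 steps — that repeat gives the pumpable loop.

p0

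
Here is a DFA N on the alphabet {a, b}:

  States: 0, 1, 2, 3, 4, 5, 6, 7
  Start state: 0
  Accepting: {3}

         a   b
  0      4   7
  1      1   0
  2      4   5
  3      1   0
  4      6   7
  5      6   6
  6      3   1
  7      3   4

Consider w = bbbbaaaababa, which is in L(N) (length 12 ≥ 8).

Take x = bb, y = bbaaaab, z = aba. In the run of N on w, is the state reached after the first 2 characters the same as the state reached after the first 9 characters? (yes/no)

Run of N on the first 9 characters of w = b b b b a a a a b:
  step 0: 0  (start)
  step 1: 7  (read b: 0→7)
  step 2: 4  (read b: 7→4)
  step 3: 7  (read b: 4→7)
  step 4: 4  (read b: 7→4)
  step 5: 6  (read a: 4→6)
  step 6: 3  (read a: 6→3)
  step 7: 1  (read a: 3→1)
  step 8: 1  (read a: 1→1)
  step 9: 0  (read b: 1→0)

After x (step 2): 4. After xy (step 9): 0.
They differ (4 ≠ 0), so y is not a cycle from the state after x; this split is not the one the pumping-lemma construction produces, and pumping y need not keep the string in L(N).

no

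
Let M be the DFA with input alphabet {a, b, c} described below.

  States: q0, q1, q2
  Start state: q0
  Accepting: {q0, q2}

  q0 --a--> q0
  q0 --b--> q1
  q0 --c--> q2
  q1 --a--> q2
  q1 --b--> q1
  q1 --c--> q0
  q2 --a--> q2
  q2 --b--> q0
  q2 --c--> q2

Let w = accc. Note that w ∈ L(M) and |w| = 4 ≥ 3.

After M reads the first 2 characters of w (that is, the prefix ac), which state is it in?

q2

State sequence: q0 -a-> q0 -c-> q2

After reading 2 characters, M is in state q2.
(This kind of state-tracing is the core of the pumping-lemma construction: with 3 states, pigeonhole forces a repeat within the first 3 steps.)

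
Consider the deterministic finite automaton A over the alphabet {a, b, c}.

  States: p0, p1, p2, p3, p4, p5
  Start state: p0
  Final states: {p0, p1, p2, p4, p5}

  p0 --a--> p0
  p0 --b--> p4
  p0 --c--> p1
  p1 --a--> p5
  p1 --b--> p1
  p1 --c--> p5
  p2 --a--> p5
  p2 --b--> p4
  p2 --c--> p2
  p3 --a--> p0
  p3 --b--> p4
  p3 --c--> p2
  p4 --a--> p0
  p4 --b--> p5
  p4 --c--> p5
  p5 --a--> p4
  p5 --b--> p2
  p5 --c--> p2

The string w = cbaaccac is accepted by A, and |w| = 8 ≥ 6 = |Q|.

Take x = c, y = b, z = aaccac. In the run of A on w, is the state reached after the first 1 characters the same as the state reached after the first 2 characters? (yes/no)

State sequence: p0 -c-> p1 -b-> p1

After x (step 1): p1. After xy (step 2): p1.
They match, so y = b drives A around a cycle from p1 back to itself; pumping y any number of times keeps A in p1 before reading z, and xyⁱz ∈ L(A) for every i ≥ 0.

yes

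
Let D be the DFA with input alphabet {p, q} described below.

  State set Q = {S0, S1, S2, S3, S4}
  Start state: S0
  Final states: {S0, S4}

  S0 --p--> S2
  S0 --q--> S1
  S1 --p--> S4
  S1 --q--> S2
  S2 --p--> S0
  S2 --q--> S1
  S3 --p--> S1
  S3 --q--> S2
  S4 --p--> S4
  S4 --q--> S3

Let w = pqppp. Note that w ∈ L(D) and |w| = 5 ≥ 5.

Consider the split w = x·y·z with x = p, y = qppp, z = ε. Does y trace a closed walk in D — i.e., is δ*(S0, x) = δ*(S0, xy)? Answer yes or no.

no

State sequence: S0 -p-> S2 -q-> S1 -p-> S4 -p-> S4 -p-> S4

After x (step 1): S2. After xy (step 5): S4.
They differ (S2 ≠ S4), so y is not a cycle from the state after x; this split is not the one the pumping-lemma construction produces, and pumping y need not keep the string in L(D).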